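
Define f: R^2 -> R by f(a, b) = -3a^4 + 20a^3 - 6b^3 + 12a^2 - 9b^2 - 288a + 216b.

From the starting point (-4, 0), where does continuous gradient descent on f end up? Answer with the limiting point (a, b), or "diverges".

diverges

f is separable, so gradient descent decouples: a follows -∂f/∂a, b follows -∂f/∂b.
∂f/∂a = -12(a - 4)(a - 3)(a + 2); at a=-4 this is 1344, so a decreases.
∂f/∂b = -18(b - 3)(b + 4); at b=0 this is 216, so b decreases.
The a-coordinate has no critical point in that direction and runs off to infinity.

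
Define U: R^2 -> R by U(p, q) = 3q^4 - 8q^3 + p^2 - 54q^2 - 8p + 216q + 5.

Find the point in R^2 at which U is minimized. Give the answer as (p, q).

(4, -3)

U(p,q) separates as A(p) + B(q) + 5, so its minimum is min A + min B + 5.
A'(p) = 2p - 8 vanishes at p ∈ {4}; B'(q) = 12(q - 3)(q - 2)(q + 3) vanishes at q ∈ {-3, 2, 3}.
Local minima of A (where A''>0): A(4)=-16. Local minima of B: B(-3)=-675, B(3)=189.
So the global minimum of U is A(4) + B(-3) + 5 = -16 − 675 + 5 = -686, attained at (4, -3).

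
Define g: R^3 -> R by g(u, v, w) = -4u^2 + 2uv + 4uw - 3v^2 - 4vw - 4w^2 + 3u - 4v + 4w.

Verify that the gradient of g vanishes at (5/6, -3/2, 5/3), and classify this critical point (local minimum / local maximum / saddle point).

∇g = (-8u + 2v + 4w + 3, 2u - 6v - 4w - 4, 4u - 4v - 8w + 4); substituting (5/6, -3/2, 5/3) gives ∇g = (0, 0, 0), so (5/6, -3/2, 5/3) is indeed a critical point.
The Hessian is constant: H = [[-8, 2, 4], [2, -6, -4], [4, -4, -8]].
Leading principal minors: Δ₁ = -8, Δ₂ = 44, Δ₃ = -192.
The minors alternate sign starting negative (−, +, −), so H is negative definite: a local maximum.

local maximum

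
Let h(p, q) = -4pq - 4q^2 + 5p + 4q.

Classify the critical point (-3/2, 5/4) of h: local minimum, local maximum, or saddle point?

The Hessian of h is constant: H = [[0, -4], [-4, -8]].
det(H) = 0·(-8) − (-4)² = -16.
Since det(H) < 0, H is indefinite and the critical point is a saddle point.

saddle point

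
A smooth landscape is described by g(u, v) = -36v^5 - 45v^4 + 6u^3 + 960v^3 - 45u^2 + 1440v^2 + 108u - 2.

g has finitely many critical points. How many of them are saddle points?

4

g separates as a function of u plus a function of v, so ∇g=0 decouples.
∂g/∂u = 18(u - 3)(u - 2) = 0 at u ∈ {2, 3}; ∂g/∂v = -180v(v - 4)(v + 1)(v + 4) = 0 at v ∈ {-4, -1, 0, 4}.
The Hessian is diagonal: diag(g_uu, g_vv). Second derivatives: g_uu(2)=-18, g_uu(3)=18; g_vv(-4)=17280, g_vv(-1)=-2700, g_vv(0)=2880, g_vv(4)=-28800.
Saddle points occur where the two diagonal entries have opposite signs: (2, -4), (2, 0), (3, -1), (3, 4). Count: 4.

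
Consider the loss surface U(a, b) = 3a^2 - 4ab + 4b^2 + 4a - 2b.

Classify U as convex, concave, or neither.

convex

U is quadratic, so its Hessian is the constant matrix H = [[6, -4], [-4, 8]].
det(H) = 32, tr(H) = 14.
det(H) > 0 and tr(H) > 0, so H is positive definite everywhere: convex.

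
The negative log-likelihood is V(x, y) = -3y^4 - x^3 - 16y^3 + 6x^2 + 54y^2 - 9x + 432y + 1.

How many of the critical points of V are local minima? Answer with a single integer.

V separates as a function of x plus a function of y, so ∇V=0 decouples.
∂V/∂x = -3(x - 3)(x - 1) = 0 at x ∈ {1, 3}; ∂V/∂y = -12(y - 3)(y + 3)(y + 4) = 0 at y ∈ {-4, -3, 3}.
The Hessian is diagonal: diag(V_xx, V_yy). Second derivatives: V_xx(1)=6, V_xx(3)=-6; V_yy(-4)=-84, V_yy(-3)=72, V_yy(3)=-504.
Local minima occur where both diagonal entries positive: (1, -3). Count: 1.

1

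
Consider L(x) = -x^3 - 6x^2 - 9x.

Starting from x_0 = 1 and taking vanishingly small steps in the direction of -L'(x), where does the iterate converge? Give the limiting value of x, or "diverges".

L'(x) = -3(x + 1)(x + 3), so L'(1) = -24.
Gradient descent moves in the -L' direction, i.e. x is increasing.
There is no critical point above x=1, and L' keeps the same sign, so the iterate runs off to +∞.

diverges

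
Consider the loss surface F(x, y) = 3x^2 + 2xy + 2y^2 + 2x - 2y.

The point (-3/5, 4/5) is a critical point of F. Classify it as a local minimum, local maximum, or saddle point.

The Hessian of F is constant: H = [[6, 2], [2, 4]].
det(H) = 6·4 − 2² = 20.
det(H) > 0 and tr(H) = 10 > 0, so H is positive definite and the point is a local minimum.

local minimum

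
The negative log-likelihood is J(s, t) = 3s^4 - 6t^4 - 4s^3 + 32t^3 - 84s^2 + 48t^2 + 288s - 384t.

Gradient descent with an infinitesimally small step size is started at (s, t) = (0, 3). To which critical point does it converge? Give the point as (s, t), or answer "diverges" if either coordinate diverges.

(-4, 2)

J is separable, so gradient descent decouples: s follows -∂J/∂s, t follows -∂J/∂t.
∂J/∂s = 12(s - 3)(s - 2)(s + 4); at s=0 this is 288, so s decreases.
∂J/∂t = -24(t - 4)(t - 2)(t + 2); at t=3 this is 120, so t decreases.
s converges to its nearest critical value -4 (a local min of the s-part); t converges to 2. The iterate converges to (-4, 2).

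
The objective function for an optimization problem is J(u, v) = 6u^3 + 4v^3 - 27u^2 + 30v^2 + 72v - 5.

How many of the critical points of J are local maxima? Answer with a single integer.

1

J separates as a function of u plus a function of v, so ∇J=0 decouples.
∂J/∂u = 18u(u - 3) = 0 at u ∈ {0, 3}; ∂J/∂v = 12(v + 2)(v + 3) = 0 at v ∈ {-3, -2}.
The Hessian is diagonal: diag(J_uu, J_vv). Second derivatives: J_uu(0)=-54, J_uu(3)=54; J_vv(-3)=-12, J_vv(-2)=12.
Local maxima occur where both diagonal entries negative: (0, -3). Count: 1.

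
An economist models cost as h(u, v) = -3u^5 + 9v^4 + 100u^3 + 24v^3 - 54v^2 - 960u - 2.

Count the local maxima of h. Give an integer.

2

h separates as a function of u plus a function of v, so ∇h=0 decouples.
∂h/∂u = -15(u - 4)(u - 2)(u + 2)(u + 4) = 0 at u ∈ {-4, -2, 2, 4}; ∂h/∂v = 36v(v - 1)(v + 3) = 0 at v ∈ {-3, 0, 1}.
The Hessian is diagonal: diag(h_uu, h_vv). Second derivatives: h_uu(-4)=1440, h_uu(-2)=-720, h_uu(2)=720, h_uu(4)=-1440; h_vv(-3)=432, h_vv(0)=-108, h_vv(1)=144.
Local maxima occur where both diagonal entries negative: (-2, 0), (4, 0). Count: 2.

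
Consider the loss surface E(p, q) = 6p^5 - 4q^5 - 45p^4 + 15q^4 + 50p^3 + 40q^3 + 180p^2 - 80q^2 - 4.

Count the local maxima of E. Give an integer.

E separates as a function of p plus a function of q, so ∇E=0 decouples.
∂E/∂p = 30p(p - 4)(p - 3)(p + 1) = 0 at p ∈ {-1, 0, 3, 4}; ∂E/∂q = -20q(q - 4)(q - 1)(q + 2) = 0 at q ∈ {-2, 0, 1, 4}.
The Hessian is diagonal: diag(E_pp, E_qq). Second derivatives: E_pp(-1)=-600, E_pp(0)=360, E_pp(3)=-360, E_pp(4)=600; E_qq(-2)=720, E_qq(0)=-160, E_qq(1)=180, E_qq(4)=-1440.
Local maxima occur where both diagonal entries negative: (-1, 0), (-1, 4), (3, 0), (3, 4). Count: 4.

4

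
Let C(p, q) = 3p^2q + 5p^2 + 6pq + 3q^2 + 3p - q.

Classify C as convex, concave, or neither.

neither

The term 3p^2q is cubic, so the Hessian is not constant.
∂²C/∂p² = 6q + 10, which takes both signs as q varies (negative for sufficiently negative q). A diagonal entry of the Hessian changing sign means the Hessian is neither positive- nor negative-semidefinite on all of R^2.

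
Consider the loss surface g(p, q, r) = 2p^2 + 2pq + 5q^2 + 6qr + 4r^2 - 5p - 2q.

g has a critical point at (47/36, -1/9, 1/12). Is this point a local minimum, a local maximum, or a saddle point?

local minimum

The Hessian is constant: H = [[4, 2, 0], [2, 10, 6], [0, 6, 8]].
Leading principal minors: Δ₁ = 4, Δ₂ = 36, Δ₃ = 144.
All leading minors are positive, so H is positive definite: a local minimum.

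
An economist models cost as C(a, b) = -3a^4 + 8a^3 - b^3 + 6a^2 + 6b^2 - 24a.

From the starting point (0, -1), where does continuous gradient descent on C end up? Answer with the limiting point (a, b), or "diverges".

C is separable, so gradient descent decouples: a follows -∂C/∂a, b follows -∂C/∂b.
∂C/∂a = -12(a - 2)(a - 1)(a + 1); at a=0 this is -24, so a increases.
∂C/∂b = -3b(b - 4); at b=-1 this is -15, so b increases.
a converges to its nearest critical value 1 (a local min of the a-part); b converges to 0. The iterate converges to (1, 0).

(1, 0)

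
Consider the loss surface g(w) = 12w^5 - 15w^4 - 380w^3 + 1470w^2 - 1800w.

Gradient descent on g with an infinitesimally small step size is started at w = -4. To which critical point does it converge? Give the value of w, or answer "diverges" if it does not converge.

g'(w) = 60(w - 3)(w - 2)(w - 1)(w + 5), so g'(-4) = -12600.
Gradient descent moves in the -g' direction, i.e. w is increasing.
The nearest critical point in that direction is w = 1, where g'' = 720 > 0 (a local minimum). The iterate converges there.

1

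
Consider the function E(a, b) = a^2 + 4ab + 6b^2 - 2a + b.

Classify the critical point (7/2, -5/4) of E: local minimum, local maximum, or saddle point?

The Hessian of E is constant: H = [[2, 4], [4, 12]].
det(H) = 2·12 − 4² = 8.
det(H) > 0 and tr(H) = 14 > 0, so H is positive definite and the point is a local minimum.

local minimum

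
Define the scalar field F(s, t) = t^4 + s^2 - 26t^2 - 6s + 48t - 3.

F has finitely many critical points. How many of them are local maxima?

F separates as a function of s plus a function of t, so ∇F=0 decouples.
∂F/∂s = 2(s - 3) = 0 at s ∈ {3}; ∂F/∂t = 4(t - 3)(t - 1)(t + 4) = 0 at t ∈ {-4, 1, 3}.
The Hessian is diagonal: diag(F_ss, F_tt). Second derivatives: F_ss(3)=2; F_tt(-4)=140, F_tt(1)=-40, F_tt(3)=56.
Local maxima occur where both diagonal entries negative: none. Count: 0.

0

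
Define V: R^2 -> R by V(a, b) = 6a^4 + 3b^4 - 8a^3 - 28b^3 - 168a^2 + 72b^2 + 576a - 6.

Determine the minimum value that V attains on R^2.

V(a,b) separates as P(a) + Q(b) − 6, so its minimum is min P + min Q − 6.
P'(a) = 24(a - 3)(a - 2)(a + 4) vanishes at a ∈ {-4, 2, 3}; Q'(b) = 12b(b - 4)(b - 3) vanishes at b ∈ {0, 3, 4}.
Local minima of P (where P''>0): P(-4)=-2944, P(3)=486. Local minima of Q: Q(0)=0, Q(4)=128.
So the global minimum of V is P(-4) + Q(0) − 6 = -2944 + 0 − 6 = -2950, attained at (-4, 0).

-2950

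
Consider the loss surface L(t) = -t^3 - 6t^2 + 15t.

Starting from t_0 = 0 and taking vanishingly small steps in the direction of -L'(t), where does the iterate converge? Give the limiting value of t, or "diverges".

L'(t) = -3(t - 1)(t + 5), so L'(0) = 15.
Gradient descent moves in the -L' direction, i.e. t is decreasing.
The nearest critical point in that direction is t = -5, where L'' = 18 > 0 (a local minimum). The iterate converges there.

-5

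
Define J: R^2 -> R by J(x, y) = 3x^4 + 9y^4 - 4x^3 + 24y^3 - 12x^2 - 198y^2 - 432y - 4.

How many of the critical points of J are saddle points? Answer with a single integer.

J separates as a function of x plus a function of y, so ∇J=0 decouples.
∂J/∂x = 12x(x - 2)(x + 1) = 0 at x ∈ {-1, 0, 2}; ∂J/∂y = 36(y - 3)(y + 1)(y + 4) = 0 at y ∈ {-4, -1, 3}.
The Hessian is diagonal: diag(J_xx, J_yy). Second derivatives: J_xx(-1)=36, J_xx(0)=-24, J_xx(2)=72; J_yy(-4)=756, J_yy(-1)=-432, J_yy(3)=1008.
Saddle points occur where the two diagonal entries have opposite signs: (-1, -1), (0, -4), (0, 3), (2, -1). Count: 4.

4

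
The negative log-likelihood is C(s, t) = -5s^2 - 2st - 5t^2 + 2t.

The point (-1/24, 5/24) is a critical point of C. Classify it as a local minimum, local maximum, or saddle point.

local maximum

The Hessian of C is constant: H = [[-10, -2], [-2, -10]].
det(H) = (-10)·(-10) − (-2)² = 96.
det(H) > 0 and tr(H) = -20 < 0, so H is negative definite and the point is a local maximum.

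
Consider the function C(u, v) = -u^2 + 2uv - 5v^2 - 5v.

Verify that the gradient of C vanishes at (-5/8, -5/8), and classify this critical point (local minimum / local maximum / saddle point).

∇C = (-2u + 2v, 2u - 10v - 5); substituting (-5/8, -5/8) gives ∇C = (0, 0), so (-5/8, -5/8) is indeed a critical point.
The Hessian of C is constant: H = [[-2, 2], [2, -10]].
det(H) = (-2)·(-10) − 2² = 16.
det(H) > 0 and tr(H) = -12 < 0, so H is negative definite and the point is a local maximum.

local maximum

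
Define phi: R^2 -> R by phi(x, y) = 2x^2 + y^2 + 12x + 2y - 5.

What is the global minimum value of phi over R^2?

-24

phi(x,y) separates as P(x) + Q(y) − 5, so its minimum is min P + min Q − 5.
P'(x) = 4x + 12 vanishes at x ∈ {-3}; Q'(y) = 2y + 2 vanishes at y ∈ {-1}.
Local minima of P (where P''>0): P(-3)=-18. Local minima of Q: Q(-1)=-1.
So the global minimum of phi is P(-3) + Q(-1) − 5 = -18 − 1 − 5 = -24, attained at (-3, -1).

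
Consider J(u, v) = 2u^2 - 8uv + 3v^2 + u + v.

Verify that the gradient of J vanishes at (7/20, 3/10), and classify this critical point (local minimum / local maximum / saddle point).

∇J = (4u - 8v + 1, -8u + 6v + 1); substituting (7/20, 3/10) gives ∇J = (0, 0), so (7/20, 3/10) is indeed a critical point.
The Hessian of J is constant: H = [[4, -8], [-8, 6]].
det(H) = 4·6 − (-8)² = -40.
Since det(H) < 0, H is indefinite and the critical point is a saddle point.

saddle point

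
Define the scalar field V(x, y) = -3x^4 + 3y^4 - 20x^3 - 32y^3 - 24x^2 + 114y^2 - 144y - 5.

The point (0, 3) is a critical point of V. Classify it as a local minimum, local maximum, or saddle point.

The mixed partial ∂²V/∂x∂y is 0, so the Hessian at any point is diag(V_xx, V_yy) = diag(-12(3x^2 + 10x + 4), 12(3y^2 - 16y + 19)).
At (0, 3): H = diag(-48, -24).
Both eigenvalues are negative, so H is negative definite: a local maximum.

local maximum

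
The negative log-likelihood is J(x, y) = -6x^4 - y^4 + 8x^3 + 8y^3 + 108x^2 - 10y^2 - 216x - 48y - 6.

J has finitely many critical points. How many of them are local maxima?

J separates as a function of x plus a function of y, so ∇J=0 decouples.
∂J/∂x = -24(x - 3)(x - 1)(x + 3) = 0 at x ∈ {-3, 1, 3}; ∂J/∂y = -4(y - 4)(y - 3)(y + 1) = 0 at y ∈ {-1, 3, 4}.
The Hessian is diagonal: diag(J_xx, J_yy). Second derivatives: J_xx(-3)=-576, J_xx(1)=192, J_xx(3)=-288; J_yy(-1)=-80, J_yy(3)=16, J_yy(4)=-20.
Local maxima occur where both diagonal entries negative: (-3, -1), (-3, 4), (3, -1), (3, 4). Count: 4.

4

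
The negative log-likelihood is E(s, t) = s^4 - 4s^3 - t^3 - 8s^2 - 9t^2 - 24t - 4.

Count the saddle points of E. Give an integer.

E separates as a function of s plus a function of t, so ∇E=0 decouples.
∂E/∂s = 4s(s - 4)(s + 1) = 0 at s ∈ {-1, 0, 4}; ∂E/∂t = -3(t + 2)(t + 4) = 0 at t ∈ {-4, -2}.
The Hessian is diagonal: diag(E_ss, E_tt). Second derivatives: E_ss(-1)=20, E_ss(0)=-16, E_ss(4)=80; E_tt(-4)=6, E_tt(-2)=-6.
Saddle points occur where the two diagonal entries have opposite signs: (-1, -2), (0, -4), (4, -2). Count: 3.

3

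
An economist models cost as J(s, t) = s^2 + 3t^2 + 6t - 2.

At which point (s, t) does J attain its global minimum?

(0, -1)

J(s,t) separates as P(s) + Q(t) − 2, so its minimum is min P + min Q − 2.
P'(s) = 2s vanishes at s ∈ {0}; Q'(t) = 6(t + 1) vanishes at t ∈ {-1}.
Local minima of P (where P''>0): P(0)=0. Local minima of Q: Q(-1)=-3.
So the global minimum of J is P(0) + Q(-1) − 2 = 0 − 3 − 2 = -5, attained at (0, -1).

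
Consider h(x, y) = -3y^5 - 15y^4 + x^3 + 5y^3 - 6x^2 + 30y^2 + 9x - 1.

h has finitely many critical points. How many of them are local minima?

2

h separates as a function of x plus a function of y, so ∇h=0 decouples.
∂h/∂x = 3(x - 3)(x - 1) = 0 at x ∈ {1, 3}; ∂h/∂y = -15y(y - 1)(y + 1)(y + 4) = 0 at y ∈ {-4, -1, 0, 1}.
The Hessian is diagonal: diag(h_xx, h_yy). Second derivatives: h_xx(1)=-6, h_xx(3)=6; h_yy(-4)=900, h_yy(-1)=-90, h_yy(0)=60, h_yy(1)=-150.
Local minima occur where both diagonal entries positive: (3, -4), (3, 0). Count: 2.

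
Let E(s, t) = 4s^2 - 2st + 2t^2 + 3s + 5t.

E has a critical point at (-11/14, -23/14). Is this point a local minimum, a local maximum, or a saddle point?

local minimum

The Hessian of E is constant: H = [[8, -2], [-2, 4]].
det(H) = 8·4 − (-2)² = 28.
det(H) > 0 and tr(H) = 12 > 0, so H is positive definite and the point is a local minimum.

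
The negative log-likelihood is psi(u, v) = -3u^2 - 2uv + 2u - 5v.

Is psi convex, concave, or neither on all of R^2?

neither

psi is quadratic, so its Hessian is the constant matrix H = [[-6, -2], [-2, 0]].
det(H) = -4, tr(H) = -6.
det(H) < 0, so H is indefinite: neither convex nor concave.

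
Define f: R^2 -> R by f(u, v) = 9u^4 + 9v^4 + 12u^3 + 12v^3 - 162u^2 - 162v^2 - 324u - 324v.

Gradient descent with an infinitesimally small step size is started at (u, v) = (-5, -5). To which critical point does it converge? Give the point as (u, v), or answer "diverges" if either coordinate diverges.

f is separable, so gradient descent decouples: u follows -∂f/∂u, v follows -∂f/∂v.
∂f/∂u = 36(u - 3)(u + 1)(u + 3); at u=-5 this is -2304, so u increases.
∂f/∂v = 36(v - 3)(v + 1)(v + 3); at v=-5 this is -2304, so v increases.
u converges to its nearest critical value -3 (a local min of the u-part); v converges to -3. The iterate converges to (-3, -3).

(-3, -3)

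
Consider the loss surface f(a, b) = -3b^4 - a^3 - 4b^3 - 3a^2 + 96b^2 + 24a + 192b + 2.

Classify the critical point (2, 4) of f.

local maximum

The mixed partial ∂²f/∂a∂b is 0, so the Hessian at any point is diag(f_aa, f_bb) = diag(-6(a + 1), 12(-3b^2 - 2b + 16)).
At (2, 4): H = diag(-18, -480).
Both eigenvalues are negative, so H is negative definite: a local maximum.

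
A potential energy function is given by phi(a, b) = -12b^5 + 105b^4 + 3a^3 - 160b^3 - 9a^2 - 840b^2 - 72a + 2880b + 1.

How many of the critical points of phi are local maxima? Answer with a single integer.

2

phi separates as a function of a plus a function of b, so ∇phi=0 decouples.
∂phi/∂a = 9(a - 4)(a + 2) = 0 at a ∈ {-2, 4}; ∂phi/∂b = -60(b - 4)(b - 3)(b - 2)(b + 2) = 0 at b ∈ {-2, 2, 3, 4}.
The Hessian is diagonal: diag(phi_aa, phi_bb). Second derivatives: phi_aa(-2)=-54, phi_aa(4)=54; phi_bb(-2)=7200, phi_bb(2)=-480, phi_bb(3)=300, phi_bb(4)=-720.
Local maxima occur where both diagonal entries negative: (-2, 2), (-2, 4). Count: 2.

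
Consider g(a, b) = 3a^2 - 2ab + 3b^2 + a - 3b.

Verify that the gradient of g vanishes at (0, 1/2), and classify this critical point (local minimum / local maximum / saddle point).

∇g = (6a - 2b + 1, -2a + 6b - 3); substituting (0, 1/2) gives ∇g = (0, 0), so (0, 1/2) is indeed a critical point.
The Hessian of g is constant: H = [[6, -2], [-2, 6]].
det(H) = 6·6 − (-2)² = 32.
det(H) > 0 and tr(H) = 12 > 0, so H is positive definite and the point is a local minimum.

local minimum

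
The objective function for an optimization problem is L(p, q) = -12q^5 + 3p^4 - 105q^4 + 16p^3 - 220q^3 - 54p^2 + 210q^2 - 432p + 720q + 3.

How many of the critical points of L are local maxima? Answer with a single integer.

2

L separates as a function of p plus a function of q, so ∇L=0 decouples.
∂L/∂p = 12(p - 3)(p + 3)(p + 4) = 0 at p ∈ {-4, -3, 3}; ∂L/∂q = -60(q - 1)(q + 1)(q + 3)(q + 4) = 0 at q ∈ {-4, -3, -1, 1}.
The Hessian is diagonal: diag(L_pp, L_qq). Second derivatives: L_pp(-4)=84, L_pp(-3)=-72, L_pp(3)=504; L_qq(-4)=900, L_qq(-3)=-480, L_qq(-1)=720, L_qq(1)=-2400.
Local maxima occur where both diagonal entries negative: (-3, -3), (-3, 1). Count: 2.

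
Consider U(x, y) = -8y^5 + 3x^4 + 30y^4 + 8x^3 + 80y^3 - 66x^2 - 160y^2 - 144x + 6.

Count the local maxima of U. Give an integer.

U separates as a function of x plus a function of y, so ∇U=0 decouples.
∂U/∂x = 12(x - 3)(x + 1)(x + 4) = 0 at x ∈ {-4, -1, 3}; ∂U/∂y = -40y(y - 4)(y - 1)(y + 2) = 0 at y ∈ {-2, 0, 1, 4}.
The Hessian is diagonal: diag(U_xx, U_yy). Second derivatives: U_xx(-4)=252, U_xx(-1)=-144, U_xx(3)=336; U_yy(-2)=1440, U_yy(0)=-320, U_yy(1)=360, U_yy(4)=-2880.
Local maxima occur where both diagonal entries negative: (-1, 0), (-1, 4). Count: 2.

2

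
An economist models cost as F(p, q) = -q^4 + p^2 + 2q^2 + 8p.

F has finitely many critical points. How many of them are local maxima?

0

F separates as a function of p plus a function of q, so ∇F=0 decouples.
∂F/∂p = 2(p + 4) = 0 at p ∈ {-4}; ∂F/∂q = -4q(q - 1)(q + 1) = 0 at q ∈ {-1, 0, 1}.
The Hessian is diagonal: diag(F_pp, F_qq). Second derivatives: F_pp(-4)=2; F_qq(-1)=-8, F_qq(0)=4, F_qq(1)=-8.
Local maxima occur where both diagonal entries negative: none. Count: 0.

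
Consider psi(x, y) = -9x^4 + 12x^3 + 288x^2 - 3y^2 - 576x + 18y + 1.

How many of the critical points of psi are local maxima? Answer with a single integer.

psi separates as a function of x plus a function of y, so ∇psi=0 decouples.
∂psi/∂x = -36(x - 4)(x - 1)(x + 4) = 0 at x ∈ {-4, 1, 4}; ∂psi/∂y = -6(y - 3) = 0 at y ∈ {3}.
The Hessian is diagonal: diag(psi_xx, psi_yy). Second derivatives: psi_xx(-4)=-1440, psi_xx(1)=540, psi_xx(4)=-864; psi_yy(3)=-6.
Local maxima occur where both diagonal entries negative: (-4, 3), (4, 3). Count: 2.

2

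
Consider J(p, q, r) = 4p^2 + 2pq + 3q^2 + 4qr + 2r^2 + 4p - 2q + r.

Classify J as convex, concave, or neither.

J is quadratic, so its Hessian is the constant matrix H = [[8, 2, 0], [2, 6, 4], [0, 4, 4]].
Leading principal minors: 8, 44, 48.
All positive ⇒ H ≻ 0 ⇒ convex.

convex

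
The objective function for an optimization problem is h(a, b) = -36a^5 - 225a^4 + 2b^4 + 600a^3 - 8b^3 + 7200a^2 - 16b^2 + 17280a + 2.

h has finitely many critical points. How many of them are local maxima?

h separates as a function of a plus a function of b, so ∇h=0 decouples.
∂h/∂a = -180(a - 4)(a + 2)(a + 3)(a + 4) = 0 at a ∈ {-4, -3, -2, 4}; ∂h/∂b = 8b(b - 4)(b + 1) = 0 at b ∈ {-1, 0, 4}.
The Hessian is diagonal: diag(h_aa, h_bb). Second derivatives: h_aa(-4)=2880, h_aa(-3)=-1260, h_aa(-2)=2160, h_aa(4)=-60480; h_bb(-1)=40, h_bb(0)=-32, h_bb(4)=160.
Local maxima occur where both diagonal entries negative: (-3, 0), (4, 0). Count: 2.

2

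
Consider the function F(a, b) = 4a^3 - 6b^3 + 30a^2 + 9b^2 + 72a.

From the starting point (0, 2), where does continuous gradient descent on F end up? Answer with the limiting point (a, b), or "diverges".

F is separable, so gradient descent decouples: a follows -∂F/∂a, b follows -∂F/∂b.
∂F/∂a = 12(a + 2)(a + 3); at a=0 this is 72, so a decreases.
∂F/∂b = -18b(b - 1); at b=2 this is -36, so b increases.
The b-coordinate has no critical point in that direction and runs off to infinity.

diverges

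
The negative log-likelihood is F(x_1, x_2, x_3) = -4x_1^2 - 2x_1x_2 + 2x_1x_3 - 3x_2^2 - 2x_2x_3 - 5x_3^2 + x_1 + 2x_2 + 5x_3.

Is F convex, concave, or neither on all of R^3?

F is quadratic, so its Hessian is the constant matrix H = [[-8, -2, 2], [-2, -6, -2], [2, -2, -10]].
Leading principal minors: -8, 44, -368.
Signs alternate −, +, − ⇒ H ≺ 0 ⇒ concave.

concave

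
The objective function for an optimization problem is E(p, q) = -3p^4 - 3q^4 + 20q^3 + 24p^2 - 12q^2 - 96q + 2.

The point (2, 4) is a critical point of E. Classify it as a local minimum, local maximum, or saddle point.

The mixed partial ∂²E/∂p∂q is 0, so the Hessian at any point is diag(E_pp, E_qq) = diag(12(-3p^2 + 4), 12(-3q^2 + 10q - 2)).
At (2, 4): H = diag(-96, -120).
Both eigenvalues are negative, so H is negative definite: a local maximum.

local maximum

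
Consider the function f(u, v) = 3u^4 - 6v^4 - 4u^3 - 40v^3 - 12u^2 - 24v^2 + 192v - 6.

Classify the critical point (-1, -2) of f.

local minimum

The mixed partial ∂²f/∂u∂v is 0, so the Hessian at any point is diag(f_uu, f_vv) = diag(12(3u^2 - 2u - 2), -24(3v^2 + 10v + 2)).
At (-1, -2): H = diag(36, 144).
Both eigenvalues are positive, so H is positive definite: a local minimum.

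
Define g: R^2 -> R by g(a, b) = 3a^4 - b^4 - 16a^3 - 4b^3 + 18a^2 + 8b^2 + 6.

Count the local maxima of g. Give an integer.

g separates as a function of a plus a function of b, so ∇g=0 decouples.
∂g/∂a = 12a(a - 3)(a - 1) = 0 at a ∈ {0, 1, 3}; ∂g/∂b = -4b(b - 1)(b + 4) = 0 at b ∈ {-4, 0, 1}.
The Hessian is diagonal: diag(g_aa, g_bb). Second derivatives: g_aa(0)=36, g_aa(1)=-24, g_aa(3)=72; g_bb(-4)=-80, g_bb(0)=16, g_bb(1)=-20.
Local maxima occur where both diagonal entries negative: (1, -4), (1, 1). Count: 2.

2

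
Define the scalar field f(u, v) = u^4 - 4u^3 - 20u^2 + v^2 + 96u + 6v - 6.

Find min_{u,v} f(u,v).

f(u,v) separates as P(u) + Q(v) − 6, so its minimum is min P + min Q − 6.
P'(u) = 4(u - 4)(u - 2)(u + 3) vanishes at u ∈ {-3, 2, 4}; Q'(v) = 2v + 6 vanishes at v ∈ {-3}.
Local minima of P (where P''>0): P(-3)=-279, P(4)=64. Local minima of Q: Q(-3)=-9.
So the global minimum of f is P(-3) + Q(-3) − 6 = -279 − 9 − 6 = -294, attained at (-3, -3).

-294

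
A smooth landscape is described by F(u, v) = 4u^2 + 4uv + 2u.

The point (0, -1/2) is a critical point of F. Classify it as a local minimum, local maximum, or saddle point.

saddle point

The Hessian of F is constant: H = [[8, 4], [4, 0]].
det(H) = 8·0 − 4² = -16.
Since det(H) < 0, H is indefinite and the critical point is a saddle point.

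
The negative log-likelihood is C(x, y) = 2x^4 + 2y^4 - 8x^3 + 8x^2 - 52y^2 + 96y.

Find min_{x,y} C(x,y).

C(x,y) separates as P(x) + Q(y), so its minimum is min P + min Q.
P'(x) = 8x(x - 2)(x - 1) vanishes at x ∈ {0, 1, 2}; Q'(y) = 8(y - 3)(y - 1)(y + 4) vanishes at y ∈ {-4, 1, 3}.
Local minima of P (where P''>0): P(0)=0, P(2)=0. Local minima of Q: Q(-4)=-704, Q(3)=-18.
So the global minimum of C is P(0) + Q(-4) = 0 − 704 = -704, attained at (0, -4).

-704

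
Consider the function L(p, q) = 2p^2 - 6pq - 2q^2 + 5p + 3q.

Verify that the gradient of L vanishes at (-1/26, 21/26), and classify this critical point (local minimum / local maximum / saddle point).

saddle point

∇L = (4p - 6q + 5, -6p - 4q + 3); substituting (-1/26, 21/26) gives ∇L = (0, 0), so (-1/26, 21/26) is indeed a critical point.
The Hessian of L is constant: H = [[4, -6], [-6, -4]].
det(H) = 4·(-4) − (-6)² = -52.
Since det(H) < 0, H is indefinite and the critical point is a saddle point.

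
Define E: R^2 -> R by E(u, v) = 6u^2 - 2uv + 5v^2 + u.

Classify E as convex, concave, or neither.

convex

E is quadratic, so its Hessian is the constant matrix H = [[12, -2], [-2, 10]].
det(H) = 116, tr(H) = 22.
det(H) > 0 and tr(H) > 0, so H is positive definite everywhere: convex.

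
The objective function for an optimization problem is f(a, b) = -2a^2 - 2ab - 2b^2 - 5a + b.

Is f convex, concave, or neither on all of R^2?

concave

f is quadratic, so its Hessian is the constant matrix H = [[-4, -2], [-2, -4]].
det(H) = 12, tr(H) = -8.
det(H) > 0 and tr(H) < 0, so H is negative definite everywhere: concave.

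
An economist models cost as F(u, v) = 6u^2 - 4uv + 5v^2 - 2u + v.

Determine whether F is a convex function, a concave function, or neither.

convex

F is quadratic, so its Hessian is the constant matrix H = [[12, -4], [-4, 10]].
det(H) = 104, tr(H) = 22.
det(H) > 0 and tr(H) > 0, so H is positive definite everywhere: convex.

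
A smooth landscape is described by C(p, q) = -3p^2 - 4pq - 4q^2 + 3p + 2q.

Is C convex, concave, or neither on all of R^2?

C is quadratic, so its Hessian is the constant matrix H = [[-6, -4], [-4, -8]].
det(H) = 32, tr(H) = -14.
det(H) > 0 and tr(H) < 0, so H is negative definite everywhere: concave.

concave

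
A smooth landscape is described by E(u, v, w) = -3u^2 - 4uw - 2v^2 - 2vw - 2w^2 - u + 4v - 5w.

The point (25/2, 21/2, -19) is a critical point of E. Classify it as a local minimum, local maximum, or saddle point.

local maximum

The Hessian is constant: H = [[-6, 0, -4], [0, -4, -2], [-4, -2, -4]].
Leading principal minors: Δ₁ = -6, Δ₂ = 24, Δ₃ = -8.
The minors alternate sign starting negative (−, +, −), so H is negative definite: a local maximum.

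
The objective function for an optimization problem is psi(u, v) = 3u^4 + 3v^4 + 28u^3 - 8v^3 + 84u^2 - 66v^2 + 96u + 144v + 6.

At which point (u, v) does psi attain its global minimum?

(-4, -3)

psi(u,v) separates as P(u) + Q(v) + 6, so its minimum is min P + min Q + 6.
P'(u) = 12(u + 1)(u + 2)(u + 4) vanishes at u ∈ {-4, -2, -1}; Q'(v) = 12(v - 4)(v - 1)(v + 3) vanishes at v ∈ {-3, 1, 4}.
Local minima of P (where P''>0): P(-4)=-64, P(-1)=-37. Local minima of Q: Q(-3)=-567, Q(4)=-224.
So the global minimum of psi is P(-4) + Q(-3) + 6 = -64 − 567 + 6 = -625, attained at (-4, -3).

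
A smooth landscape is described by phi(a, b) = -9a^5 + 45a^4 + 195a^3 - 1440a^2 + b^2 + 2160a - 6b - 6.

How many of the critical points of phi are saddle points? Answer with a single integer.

phi separates as a function of a plus a function of b, so ∇phi=0 decouples.
∂phi/∂a = -45(a - 4)(a - 3)(a - 1)(a + 4) = 0 at a ∈ {-4, 1, 3, 4}; ∂phi/∂b = 2(b - 3) = 0 at b ∈ {3}.
The Hessian is diagonal: diag(phi_aa, phi_bb). Second derivatives: phi_aa(-4)=12600, phi_aa(1)=-1350, phi_aa(3)=630, phi_aa(4)=-1080; phi_bb(3)=2.
Saddle points occur where the two diagonal entries have opposite signs: (1, 3), (4, 3). Count: 2.

2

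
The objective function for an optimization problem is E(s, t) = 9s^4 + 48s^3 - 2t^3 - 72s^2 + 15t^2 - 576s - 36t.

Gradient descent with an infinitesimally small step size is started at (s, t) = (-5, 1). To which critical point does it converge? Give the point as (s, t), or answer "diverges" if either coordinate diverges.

(-4, 2)

E is separable, so gradient descent decouples: s follows -∂E/∂s, t follows -∂E/∂t.
∂E/∂s = 36(s - 2)(s + 2)(s + 4); at s=-5 this is -756, so s increases.
∂E/∂t = -6(t - 3)(t - 2); at t=1 this is -12, so t increases.
s converges to its nearest critical value -4 (a local min of the s-part); t converges to 2. The iterate converges to (-4, 2).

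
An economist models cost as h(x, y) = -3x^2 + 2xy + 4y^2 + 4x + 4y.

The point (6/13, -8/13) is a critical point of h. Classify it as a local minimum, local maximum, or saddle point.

The Hessian of h is constant: H = [[-6, 2], [2, 8]].
det(H) = (-6)·8 − 2² = -52.
Since det(H) < 0, H is indefinite and the critical point is a saddle point.

saddle point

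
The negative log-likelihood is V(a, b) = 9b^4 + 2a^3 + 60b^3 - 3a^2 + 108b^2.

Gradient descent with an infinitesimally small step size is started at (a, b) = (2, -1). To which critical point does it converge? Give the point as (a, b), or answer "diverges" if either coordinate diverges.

V is separable, so gradient descent decouples: a follows -∂V/∂a, b follows -∂V/∂b.
∂V/∂a = 6a(a - 1); at a=2 this is 12, so a decreases.
∂V/∂b = 36b(b + 2)(b + 3); at b=-1 this is -72, so b increases.
a converges to its nearest critical value 1 (a local min of the a-part); b converges to 0. The iterate converges to (1, 0).

(1, 0)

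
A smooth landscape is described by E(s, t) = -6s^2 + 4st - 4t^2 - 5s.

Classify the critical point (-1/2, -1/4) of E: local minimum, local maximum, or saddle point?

The Hessian of E is constant: H = [[-12, 4], [4, -8]].
det(H) = (-12)·(-8) − 4² = 80.
det(H) > 0 and tr(H) = -20 < 0, so H is negative definite and the point is a local maximum.

local maximum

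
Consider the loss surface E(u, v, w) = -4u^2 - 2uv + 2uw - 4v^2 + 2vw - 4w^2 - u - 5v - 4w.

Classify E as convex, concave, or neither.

concave

E is quadratic, so its Hessian is the constant matrix H = [[-8, -2, 2], [-2, -8, 2], [2, 2, -8]].
Leading principal minors: -8, 60, -432.
Signs alternate −, +, − ⇒ H ≺ 0 ⇒ concave.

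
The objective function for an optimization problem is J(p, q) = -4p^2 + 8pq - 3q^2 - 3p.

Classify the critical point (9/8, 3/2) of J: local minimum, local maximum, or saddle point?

saddle point

The Hessian of J is constant: H = [[-8, 8], [8, -6]].
det(H) = (-8)·(-6) − 8² = -16.
Since det(H) < 0, H is indefinite and the critical point is a saddle point.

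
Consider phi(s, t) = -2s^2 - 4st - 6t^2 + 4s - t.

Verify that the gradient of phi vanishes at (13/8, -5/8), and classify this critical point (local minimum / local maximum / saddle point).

local maximum

∇phi = (-4s - 4t + 4, -4s - 12t - 1); substituting (13/8, -5/8) gives ∇phi = (0, 0), so (13/8, -5/8) is indeed a critical point.
The Hessian of phi is constant: H = [[-4, -4], [-4, -12]].
det(H) = (-4)·(-12) − (-4)² = 32.
det(H) > 0 and tr(H) = -16 < 0, so H is negative definite and the point is a local maximum.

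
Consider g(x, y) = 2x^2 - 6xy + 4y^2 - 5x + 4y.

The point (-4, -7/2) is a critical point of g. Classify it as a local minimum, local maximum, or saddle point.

The Hessian of g is constant: H = [[4, -6], [-6, 8]].
det(H) = 4·8 − (-6)² = -4.
Since det(H) < 0, H is indefinite and the critical point is a saddle point.

saddle point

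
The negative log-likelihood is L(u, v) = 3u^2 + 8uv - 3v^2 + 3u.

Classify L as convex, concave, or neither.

neither

L is quadratic, so its Hessian is the constant matrix H = [[6, 8], [8, -6]].
det(H) = -100, tr(H) = 0.
det(H) < 0, so H is indefinite: neither convex nor concave.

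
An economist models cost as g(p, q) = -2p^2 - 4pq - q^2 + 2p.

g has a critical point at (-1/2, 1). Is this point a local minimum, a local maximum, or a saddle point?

saddle point

The Hessian of g is constant: H = [[-4, -4], [-4, -2]].
det(H) = (-4)·(-2) − (-4)² = -8.
Since det(H) < 0, H is indefinite and the critical point is a saddle point.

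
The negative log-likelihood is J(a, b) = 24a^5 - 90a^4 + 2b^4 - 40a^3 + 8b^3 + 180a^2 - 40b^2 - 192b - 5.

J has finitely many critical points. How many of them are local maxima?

2

J separates as a function of a plus a function of b, so ∇J=0 decouples.
∂J/∂a = 120a(a - 3)(a - 1)(a + 1) = 0 at a ∈ {-1, 0, 1, 3}; ∂J/∂b = 8(b - 3)(b + 2)(b + 4) = 0 at b ∈ {-4, -2, 3}.
The Hessian is diagonal: diag(J_aa, J_bb). Second derivatives: J_aa(-1)=-960, J_aa(0)=360, J_aa(1)=-480, J_aa(3)=2880; J_bb(-4)=112, J_bb(-2)=-80, J_bb(3)=280.
Local maxima occur where both diagonal entries negative: (-1, -2), (1, -2). Count: 2.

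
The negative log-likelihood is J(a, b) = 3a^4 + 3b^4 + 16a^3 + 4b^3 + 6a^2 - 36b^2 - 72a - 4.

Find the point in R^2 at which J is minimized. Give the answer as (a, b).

(1, -3)

J(a,b) separates as P(a) + Q(b) − 4, so its minimum is min P + min Q − 4.
P'(a) = 12(a - 1)(a + 2)(a + 3) vanishes at a ∈ {-3, -2, 1}; Q'(b) = 12b(b - 2)(b + 3) vanishes at b ∈ {-3, 0, 2}.
Local minima of P (where P''>0): P(-3)=81, P(1)=-47. Local minima of Q: Q(-3)=-189, Q(2)=-64.
So the global minimum of J is P(1) + Q(-3) − 4 = -47 − 189 − 4 = -240, attained at (1, -3).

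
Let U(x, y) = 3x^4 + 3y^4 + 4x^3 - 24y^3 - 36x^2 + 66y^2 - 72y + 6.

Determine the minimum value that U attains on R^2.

-210

U(x,y) separates as P(x) + Q(y) + 6, so its minimum is min P + min Q + 6.
P'(x) = 12x(x - 2)(x + 3) vanishes at x ∈ {-3, 0, 2}; Q'(y) = 12(y - 3)(y - 2)(y - 1) vanishes at y ∈ {1, 2, 3}.
Local minima of P (where P''>0): P(-3)=-189, P(2)=-64. Local minima of Q: Q(1)=-27, Q(3)=-27.
So the global minimum of U is P(-3) + Q(1) + 6 = -189 − 27 + 6 = -210, attained at (-3, 1).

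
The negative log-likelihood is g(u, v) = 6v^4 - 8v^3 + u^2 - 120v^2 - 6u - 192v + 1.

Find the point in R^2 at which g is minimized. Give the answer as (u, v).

(3, 4)

g(u,v) separates as P(u) + Q(v) + 1, so its minimum is min P + min Q + 1.
P'(u) = 2u - 6 vanishes at u ∈ {3}; Q'(v) = 24(v - 4)(v + 1)(v + 2) vanishes at v ∈ {-2, -1, 4}.
Local minima of P (where P''>0): P(3)=-9. Local minima of Q: Q(-2)=64, Q(4)=-1664.
So the global minimum of g is P(3) + Q(4) + 1 = -9 − 1664 + 1 = -1672, attained at (3, 4).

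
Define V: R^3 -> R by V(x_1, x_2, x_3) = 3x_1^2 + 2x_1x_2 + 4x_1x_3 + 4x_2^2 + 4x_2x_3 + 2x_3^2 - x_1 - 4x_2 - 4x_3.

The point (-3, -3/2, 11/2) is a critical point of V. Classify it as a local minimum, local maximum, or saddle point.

The Hessian is constant: H = [[6, 2, 4], [2, 8, 4], [4, 4, 4]].
Leading principal minors: Δ₁ = 6, Δ₂ = 44, Δ₃ = 16.
All leading minors are positive, so H is positive definite: a local minimum.

local minimum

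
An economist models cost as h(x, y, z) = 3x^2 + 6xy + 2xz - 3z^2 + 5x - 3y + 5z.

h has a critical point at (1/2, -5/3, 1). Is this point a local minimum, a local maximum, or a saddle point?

The Hessian is constant: H = [[6, 6, 2], [6, 0, 0], [2, 0, -6]].
Leading principal minors: Δ₁ = 6, Δ₂ = -36, Δ₃ = 216.
The minors fit neither the all-positive nor the alternating-sign pattern, so H is indefinite: a saddle point.

saddle point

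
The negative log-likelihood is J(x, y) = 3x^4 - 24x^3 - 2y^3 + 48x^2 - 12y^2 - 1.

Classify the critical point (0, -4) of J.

The mixed partial ∂²J/∂x∂y is 0, so the Hessian at any point is diag(J_xx, J_yy) = diag(12(3x^2 - 12x + 8), -12(y + 2)).
At (0, -4): H = diag(96, 24).
Both eigenvalues are positive, so H is positive definite: a local minimum.

local minimum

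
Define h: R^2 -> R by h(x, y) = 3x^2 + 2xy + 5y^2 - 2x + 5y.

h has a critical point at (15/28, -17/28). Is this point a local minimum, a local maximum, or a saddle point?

local minimum

The Hessian of h is constant: H = [[6, 2], [2, 10]].
det(H) = 6·10 − 2² = 56.
det(H) > 0 and tr(H) = 16 > 0, so H is positive definite and the point is a local minimum.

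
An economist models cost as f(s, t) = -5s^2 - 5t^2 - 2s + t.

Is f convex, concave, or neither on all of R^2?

concave

f is quadratic, so its Hessian is the constant matrix H = [[-10, 0], [0, -10]].
det(H) = 100, tr(H) = -20.
det(H) > 0 and tr(H) < 0, so H is negative definite everywhere: concave.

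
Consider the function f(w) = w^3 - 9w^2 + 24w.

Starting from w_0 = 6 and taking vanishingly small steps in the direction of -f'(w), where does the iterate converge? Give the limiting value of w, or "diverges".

f'(w) = 3(w - 4)(w - 2), so f'(6) = 24.
Gradient descent moves in the -f' direction, i.e. w is decreasing.
The nearest critical point in that direction is w = 4, where f'' = 6 > 0 (a local minimum). The iterate converges there.

4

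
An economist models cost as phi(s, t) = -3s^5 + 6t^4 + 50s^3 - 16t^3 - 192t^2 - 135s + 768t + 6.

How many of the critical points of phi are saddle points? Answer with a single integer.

6

phi separates as a function of s plus a function of t, so ∇phi=0 decouples.
∂phi/∂s = -15(s - 3)(s - 1)(s + 1)(s + 3) = 0 at s ∈ {-3, -1, 1, 3}; ∂phi/∂t = 24(t - 4)(t - 2)(t + 4) = 0 at t ∈ {-4, 2, 4}.
The Hessian is diagonal: diag(phi_ss, phi_tt). Second derivatives: phi_ss(-3)=720, phi_ss(-1)=-240, phi_ss(1)=240, phi_ss(3)=-720; phi_tt(-4)=1152, phi_tt(2)=-288, phi_tt(4)=384.
Saddle points occur where the two diagonal entries have opposite signs: (-3, 2), (-1, -4), (-1, 4), (1, 2), (3, -4), (3, 4). Count: 6.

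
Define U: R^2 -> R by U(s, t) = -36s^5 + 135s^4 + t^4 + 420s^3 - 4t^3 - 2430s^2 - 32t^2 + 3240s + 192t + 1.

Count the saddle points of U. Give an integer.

6

U separates as a function of s plus a function of t, so ∇U=0 decouples.
∂U/∂s = -180(s - 3)(s - 2)(s - 1)(s + 3) = 0 at s ∈ {-3, 1, 2, 3}; ∂U/∂t = 4(t - 4)(t - 3)(t + 4) = 0 at t ∈ {-4, 3, 4}.
The Hessian is diagonal: diag(U_ss, U_tt). Second derivatives: U_ss(-3)=21600, U_ss(1)=-1440, U_ss(2)=900, U_ss(3)=-2160; U_tt(-4)=224, U_tt(3)=-28, U_tt(4)=32.
Saddle points occur where the two diagonal entries have opposite signs: (-3, 3), (1, -4), (1, 4), (2, 3), (3, -4), (3, 4). Count: 6.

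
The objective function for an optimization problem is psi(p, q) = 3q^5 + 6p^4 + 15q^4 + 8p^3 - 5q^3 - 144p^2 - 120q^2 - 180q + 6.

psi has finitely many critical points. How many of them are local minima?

psi separates as a function of p plus a function of q, so ∇psi=0 decouples.
∂psi/∂p = 24p(p - 3)(p + 4) = 0 at p ∈ {-4, 0, 3}; ∂psi/∂q = 15(q - 2)(q + 1)(q + 2)(q + 3) = 0 at q ∈ {-3, -2, -1, 2}.
The Hessian is diagonal: diag(psi_pp, psi_qq). Second derivatives: psi_pp(-4)=672, psi_pp(0)=-288, psi_pp(3)=504; psi_qq(-3)=-150, psi_qq(-2)=60, psi_qq(-1)=-90, psi_qq(2)=900.
Local minima occur where both diagonal entries positive: (-4, -2), (-4, 2), (3, -2), (3, 2). Count: 4.

4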